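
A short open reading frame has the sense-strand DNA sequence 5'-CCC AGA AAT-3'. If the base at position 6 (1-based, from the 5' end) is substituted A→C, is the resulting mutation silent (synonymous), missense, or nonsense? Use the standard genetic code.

Position 6 falls in codon 2: AGA → Arg.
After the substitution the codon is AGC → Ser.
Arg ≠ Ser, so this is a missense mutation.

missense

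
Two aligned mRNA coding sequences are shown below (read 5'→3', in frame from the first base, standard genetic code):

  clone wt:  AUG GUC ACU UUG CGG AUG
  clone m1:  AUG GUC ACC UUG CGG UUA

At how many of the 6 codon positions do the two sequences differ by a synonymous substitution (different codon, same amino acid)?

1

Codon 1: AUG Met / AUG Met — identical.
Codon 2: GUC Val / GUC Val — identical.
Codon 3: ACU Thr / ACC Thr — synonymous.
Codon 4: UUG Leu / UUG Leu — identical.
Codon 5: CGG Arg / CGG Arg — identical.
Codon 6: AUG Met / UUA Leu — nonsynonymous.
Synonymous differences: 1.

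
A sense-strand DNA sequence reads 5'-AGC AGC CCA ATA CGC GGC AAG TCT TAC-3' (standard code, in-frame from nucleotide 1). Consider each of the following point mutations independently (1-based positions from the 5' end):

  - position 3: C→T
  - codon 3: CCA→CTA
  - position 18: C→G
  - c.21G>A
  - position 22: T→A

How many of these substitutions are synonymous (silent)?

3

Codon 1: AGC (Ser) → AGT (Ser) — synonymous.
Codon 3: CCA (Pro) → CTA (Leu) — missense.
Codon 6: GGC (Gly) → GGG (Gly) — synonymous.
Codon 7: AAG (Lys) → AAA (Lys) — synonymous.
Codon 8: TCT (Ser) → ACT (Thr) — missense.
Synonymous: 3 of 5.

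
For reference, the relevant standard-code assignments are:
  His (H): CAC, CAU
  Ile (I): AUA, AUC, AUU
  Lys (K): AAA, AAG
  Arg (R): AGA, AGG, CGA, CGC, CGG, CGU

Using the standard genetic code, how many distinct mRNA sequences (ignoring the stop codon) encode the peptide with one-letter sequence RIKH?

Arg: 6 codons.
Ile: 3 codons.
Lys: 2 codons.
His: 2 codons.
6 × 3 × 2 × 2 = 72.

72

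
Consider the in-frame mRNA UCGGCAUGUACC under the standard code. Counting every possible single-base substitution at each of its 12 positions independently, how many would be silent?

10

Codon 1 (UCG, Ser): 3 synonymous substitutions.
Codon 2 (GCA, Ala): 3 synonymous substitutions.
Codon 3 (UGU, Cys): 1 synonymous substitution.
Codon 4 (ACC, Thr): 3 synonymous substitutions.
Total: 3 + 3 + 1 + 3 = 10.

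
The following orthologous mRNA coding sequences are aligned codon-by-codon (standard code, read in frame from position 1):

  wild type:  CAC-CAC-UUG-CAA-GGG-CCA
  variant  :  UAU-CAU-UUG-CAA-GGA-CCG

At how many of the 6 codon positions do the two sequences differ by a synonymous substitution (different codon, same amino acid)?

3

Codon 1: CAC His / UAU Tyr — nonsynonymous.
Codon 2: CAC His / CAU His — synonymous.
Codon 3: UUG Leu / UUG Leu — identical.
Codon 4: CAA Gln / CAA Gln — identical.
Codon 5: GGG Gly / GGA Gly — synonymous.
Codon 6: CCA Pro / CCG Pro — synonymous.
Synonymous differences: 3.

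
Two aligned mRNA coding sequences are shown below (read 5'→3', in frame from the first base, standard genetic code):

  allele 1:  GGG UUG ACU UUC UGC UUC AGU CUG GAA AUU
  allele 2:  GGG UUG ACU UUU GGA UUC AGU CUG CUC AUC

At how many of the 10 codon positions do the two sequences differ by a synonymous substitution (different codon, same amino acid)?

2

Codon 1: GGG Gly / GGG Gly — identical.
Codon 2: UUG Leu / UUG Leu — identical.
Codon 3: ACU Thr / ACU Thr — identical.
Codon 4: UUC Phe / UUU Phe — synonymous.
Codon 5: UGC Cys / GGA Gly — nonsynonymous.
Codon 6: UUC Phe / UUC Phe — identical.
Codon 7: AGU Ser / AGU Ser — identical.
Codon 8: CUG Leu / CUG Leu — identical.
Codon 9: GAA Glu / CUC Leu — nonsynonymous.
Codon 10: AUU Ile / AUC Ile — synonymous.
Synonymous differences: 2.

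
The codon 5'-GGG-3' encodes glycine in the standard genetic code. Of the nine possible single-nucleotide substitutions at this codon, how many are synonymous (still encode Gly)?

Position 1: none → 0 synonymous.
Position 2: none → 0 synonymous.
Position 3: GGU, GGC, GGA → 3 synonymous.
Total: 0 + 0 + 3 = 3.

3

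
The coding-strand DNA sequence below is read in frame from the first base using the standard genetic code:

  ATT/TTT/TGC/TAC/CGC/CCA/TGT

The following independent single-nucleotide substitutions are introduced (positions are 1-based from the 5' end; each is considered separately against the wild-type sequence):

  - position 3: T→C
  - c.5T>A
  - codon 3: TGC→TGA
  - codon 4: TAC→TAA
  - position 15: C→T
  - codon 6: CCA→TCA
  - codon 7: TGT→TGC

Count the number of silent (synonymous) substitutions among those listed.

3

Codon 1: ATT (Ile) → ATC (Ile) — synonymous.
Codon 2: TTT (Phe) → TAT (Tyr) — missense.
Codon 3: TGC (Cys) → TGA (Stop) — nonsense.
Codon 4: TAC (Tyr) → TAA (Stop) — nonsense.
Codon 5: CGC (Arg) → CGT (Arg) — synonymous.
Codon 6: CCA (Pro) → TCA (Ser) — missense.
Codon 7: TGT (Cys) → TGC (Cys) — synonymous.
Synonymous: 3 of 7.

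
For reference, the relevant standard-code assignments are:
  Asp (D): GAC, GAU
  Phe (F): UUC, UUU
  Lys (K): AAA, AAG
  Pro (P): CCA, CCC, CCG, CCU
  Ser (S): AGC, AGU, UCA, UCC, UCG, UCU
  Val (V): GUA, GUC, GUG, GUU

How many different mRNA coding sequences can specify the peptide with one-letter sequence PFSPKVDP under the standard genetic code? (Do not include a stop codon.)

Pro: 4 codons.
Phe: 2 codons.
Ser: 6 codons.
Pro: 4 codons.
Lys: 2 codons.
Val: 4 codons.
Asp: 2 codons.
Pro: 4 codons.
4 × 2 × 6 × 4 × 2 × 4 × 2 × 4 = 12288.

12288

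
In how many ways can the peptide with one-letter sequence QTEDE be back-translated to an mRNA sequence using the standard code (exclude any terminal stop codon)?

64

Gln: 2 codons.
Thr: 4 codons.
Glu: 2 codons.
Asp: 2 codons.
Glu: 2 codons.
2 × 4 × 2 × 2 × 2 = 64.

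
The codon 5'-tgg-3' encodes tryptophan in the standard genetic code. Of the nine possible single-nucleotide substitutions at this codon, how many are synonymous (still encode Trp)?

0

Position 1: none → 0 synonymous.
Position 2: none → 0 synonymous.
Position 3: none → 0 synonymous.
Total: 0 + 0 + 0 = 0.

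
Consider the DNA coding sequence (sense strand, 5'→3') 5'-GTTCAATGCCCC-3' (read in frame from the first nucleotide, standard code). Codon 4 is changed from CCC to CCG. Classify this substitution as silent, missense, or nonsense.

silent

Position 12 falls in codon 4: CCC → Pro.
After the substitution the codon is CCG → Pro.
Both encode Pro, so the change is synonymous.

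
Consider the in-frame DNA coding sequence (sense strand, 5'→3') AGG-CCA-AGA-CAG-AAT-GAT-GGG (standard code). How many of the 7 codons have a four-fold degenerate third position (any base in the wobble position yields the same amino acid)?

Codon 1 AGG (Arg): third position 2-fold.
Codon 2 CCA (Pro): third position 4-fold.
Codon 3 AGA (Arg): third position 2-fold.
Codon 4 CAG (Gln): third position 2-fold.
Codon 5 AAT (Asn): third position 2-fold.
Codon 6 GAT (Asp): third position 2-fold.
Codon 7 GGG (Gly): third position 4-fold.
Four-fold degenerate third positions: 2.

2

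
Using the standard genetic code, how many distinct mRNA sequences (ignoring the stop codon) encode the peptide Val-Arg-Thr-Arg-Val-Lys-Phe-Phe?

Val: 4 codons.
Arg: 6 codons.
Thr: 4 codons.
Arg: 6 codons.
Val: 4 codons.
Lys: 2 codons.
Phe: 2 codons.
Phe: 2 codons.
4 × 6 × 4 × 6 × 4 × 2 × 2 × 2 = 18432.

18432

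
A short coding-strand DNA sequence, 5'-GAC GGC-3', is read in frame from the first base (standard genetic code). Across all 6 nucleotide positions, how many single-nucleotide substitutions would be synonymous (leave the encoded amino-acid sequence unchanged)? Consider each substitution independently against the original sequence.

Codon 1 (GAC, Asp): 1 synonymous substitution.
Codon 2 (GGC, Gly): 3 synonymous substitutions.
Total: 1 + 3 = 4.

4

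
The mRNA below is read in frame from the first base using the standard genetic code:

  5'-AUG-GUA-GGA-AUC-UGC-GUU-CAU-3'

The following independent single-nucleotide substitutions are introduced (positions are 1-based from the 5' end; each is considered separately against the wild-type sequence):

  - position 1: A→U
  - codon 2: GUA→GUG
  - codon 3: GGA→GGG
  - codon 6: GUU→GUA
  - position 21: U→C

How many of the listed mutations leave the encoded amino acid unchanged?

4

Codon 1: AUG (Met) → UUG (Leu) — missense.
Codon 2: GUA (Val) → GUG (Val) — synonymous.
Codon 3: GGA (Gly) → GGG (Gly) — synonymous.
Codon 6: GUU (Val) → GUA (Val) — synonymous.
Codon 7: CAU (His) → CAC (His) — synonymous.
Synonymous: 4 of 5.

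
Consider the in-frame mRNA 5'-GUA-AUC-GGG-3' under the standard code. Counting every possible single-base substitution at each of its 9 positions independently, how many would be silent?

8

Codon 1 (GUA, Val): 3 synonymous substitutions.
Codon 2 (AUC, Ile): 2 synonymous substitutions.
Codon 3 (GGG, Gly): 3 synonymous substitutions.
Total: 3 + 2 + 3 = 8.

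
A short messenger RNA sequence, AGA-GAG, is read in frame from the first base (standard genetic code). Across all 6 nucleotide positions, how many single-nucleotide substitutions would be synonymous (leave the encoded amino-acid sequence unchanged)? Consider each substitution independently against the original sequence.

3

Codon 1 (AGA, Arg): 2 synonymous substitutions.
Codon 2 (GAG, Glu): 1 synonymous substitution.
Total: 2 + 1 = 3.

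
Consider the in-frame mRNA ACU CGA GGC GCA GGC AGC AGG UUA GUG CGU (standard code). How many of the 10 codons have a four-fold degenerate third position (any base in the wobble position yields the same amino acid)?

Codon 1 ACU (Thr): third position 4-fold.
Codon 2 CGA (Arg): third position 4-fold.
Codon 3 GGC (Gly): third position 4-fold.
Codon 4 GCA (Ala): third position 4-fold.
Codon 5 GGC (Gly): third position 4-fold.
Codon 6 AGC (Ser): third position 2-fold.
Codon 7 AGG (Arg): third position 2-fold.
Codon 8 UUA (Leu): third position 2-fold.
Codon 9 GUG (Val): third position 4-fold.
Codon 10 CGU (Arg): third position 4-fold.
Four-fold degenerate third positions: 7.

7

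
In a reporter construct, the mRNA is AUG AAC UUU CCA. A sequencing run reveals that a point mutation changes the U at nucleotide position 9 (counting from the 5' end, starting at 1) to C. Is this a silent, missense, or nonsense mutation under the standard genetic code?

silent

Position 9 falls in codon 3: UUU → Phe.
After the substitution the codon is UUC → Phe.
Both encode Phe, so the change is synonymous.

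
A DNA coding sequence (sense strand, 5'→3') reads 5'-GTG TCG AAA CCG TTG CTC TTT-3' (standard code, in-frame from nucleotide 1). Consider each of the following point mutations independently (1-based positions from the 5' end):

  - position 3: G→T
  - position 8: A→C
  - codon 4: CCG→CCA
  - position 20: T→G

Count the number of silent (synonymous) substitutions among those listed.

2

Codon 1: GTG (Val) → GTT (Val) — synonymous.
Codon 3: AAA (Lys) → ACA (Thr) — missense.
Codon 4: CCG (Pro) → CCA (Pro) — synonymous.
Codon 7: TTT (Phe) → TGT (Cys) — missense.
Synonymous: 2 of 4.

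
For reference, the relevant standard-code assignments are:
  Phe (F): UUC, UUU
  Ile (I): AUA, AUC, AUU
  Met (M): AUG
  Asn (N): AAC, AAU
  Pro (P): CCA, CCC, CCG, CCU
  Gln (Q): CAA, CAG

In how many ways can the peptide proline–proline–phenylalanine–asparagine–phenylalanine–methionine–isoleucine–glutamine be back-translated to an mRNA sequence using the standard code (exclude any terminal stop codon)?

Pro: 4 codons.
Pro: 4 codons.
Phe: 2 codons.
Asn: 2 codons.
Phe: 2 codons.
Met: 1 codon.
Ile: 3 codons.
Gln: 2 codons.
4 × 4 × 2 × 2 × 2 × 1 × 3 × 2 = 768.

768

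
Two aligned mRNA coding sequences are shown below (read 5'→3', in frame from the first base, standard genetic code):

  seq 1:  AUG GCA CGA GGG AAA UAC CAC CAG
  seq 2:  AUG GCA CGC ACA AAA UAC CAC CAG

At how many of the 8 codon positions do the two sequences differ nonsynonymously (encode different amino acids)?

1

Codon 1: AUG Met / AUG Met — identical.
Codon 2: GCA Ala / GCA Ala — identical.
Codon 3: CGA Arg / CGC Arg — synonymous.
Codon 4: GGG Gly / ACA Thr — nonsynonymous.
Codon 5: AAA Lys / AAA Lys — identical.
Codon 6: UAC Tyr / UAC Tyr — identical.
Codon 7: CAC His / CAC His — identical.
Codon 8: CAG Gln / CAG Gln — identical.
Nonsynonymous differences: 1.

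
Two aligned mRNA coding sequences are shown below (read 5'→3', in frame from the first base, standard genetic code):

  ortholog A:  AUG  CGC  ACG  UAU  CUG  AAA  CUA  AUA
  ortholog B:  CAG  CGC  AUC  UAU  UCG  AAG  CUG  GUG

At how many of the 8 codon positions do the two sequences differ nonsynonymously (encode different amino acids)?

Codon 1: AUG Met / CAG Gln — nonsynonymous.
Codon 2: CGC Arg / CGC Arg — identical.
Codon 3: ACG Thr / AUC Ile — nonsynonymous.
Codon 4: UAU Tyr / UAU Tyr — identical.
Codon 5: CUG Leu / UCG Ser — nonsynonymous.
Codon 6: AAA Lys / AAG Lys — synonymous.
Codon 7: CUA Leu / CUG Leu — synonymous.
Codon 8: AUA Ile / GUG Val — nonsynonymous.
Nonsynonymous differences: 4.

4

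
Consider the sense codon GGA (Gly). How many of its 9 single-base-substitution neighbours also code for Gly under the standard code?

Position 1: none → 0 synonymous.
Position 2: none → 0 synonymous.
Position 3: GGU, GGC, GGG → 3 synonymous.
Total: 0 + 0 + 3 = 3.

3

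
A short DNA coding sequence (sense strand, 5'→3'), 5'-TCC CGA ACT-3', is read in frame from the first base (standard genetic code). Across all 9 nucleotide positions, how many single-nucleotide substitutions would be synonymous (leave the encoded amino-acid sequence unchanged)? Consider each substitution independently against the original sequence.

Codon 1 (TCC, Ser): 3 synonymous substitutions.
Codon 2 (CGA, Arg): 4 synonymous substitutions.
Codon 3 (ACT, Thr): 3 synonymous substitutions.
Total: 3 + 4 + 3 = 10.

10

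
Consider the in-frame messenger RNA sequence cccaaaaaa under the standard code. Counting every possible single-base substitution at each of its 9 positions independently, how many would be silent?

Codon 1 (CCC, Pro): 3 synonymous substitutions.
Codon 2 (AAA, Lys): 1 synonymous substitution.
Codon 3 (AAA, Lys): 1 synonymous substitution.
Total: 3 + 1 + 1 = 5.

5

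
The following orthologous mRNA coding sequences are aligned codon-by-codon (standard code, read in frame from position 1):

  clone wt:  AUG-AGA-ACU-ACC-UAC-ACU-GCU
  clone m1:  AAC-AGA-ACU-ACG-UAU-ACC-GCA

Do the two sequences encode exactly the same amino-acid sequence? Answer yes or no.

Codon 1: AUG Met / AAC Asn — nonsynonymous.
Codon 2: AGA Arg / AGA Arg — identical.
Codon 3: ACU Thr / ACU Thr — identical.
Codon 4: ACC Thr / ACG Thr — synonymous.
Codon 5: UAC Tyr / UAU Tyr — synonymous.
Codon 6: ACU Thr / ACC Thr — synonymous.
Codon 7: GCU Ala / GCA Ala — synonymous.
Nonsynonymous differences: 1 → different protein.

no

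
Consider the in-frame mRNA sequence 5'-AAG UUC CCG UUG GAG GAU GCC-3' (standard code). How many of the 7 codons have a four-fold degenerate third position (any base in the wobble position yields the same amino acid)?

Codon 1 AAG (Lys): third position 2-fold.
Codon 2 UUC (Phe): third position 2-fold.
Codon 3 CCG (Pro): third position 4-fold.
Codon 4 UUG (Leu): third position 2-fold.
Codon 5 GAG (Glu): third position 2-fold.
Codon 6 GAU (Asp): third position 2-fold.
Codon 7 GCC (Ala): third position 4-fold.
Four-fold degenerate third positions: 2.

2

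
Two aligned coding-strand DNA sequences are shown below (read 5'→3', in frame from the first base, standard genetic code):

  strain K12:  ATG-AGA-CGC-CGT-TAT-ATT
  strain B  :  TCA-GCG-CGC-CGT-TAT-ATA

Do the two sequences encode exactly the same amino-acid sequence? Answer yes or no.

Codon 1: ATG Met / TCA Ser — nonsynonymous.
Codon 2: AGA Arg / GCG Ala — nonsynonymous.
Codon 3: CGC Arg / CGC Arg — identical.
Codon 4: CGT Arg / CGT Arg — identical.
Codon 5: TAT Tyr / TAT Tyr — identical.
Codon 6: ATT Ile / ATA Ile — synonymous.
Nonsynonymous differences: 2 → different protein.

no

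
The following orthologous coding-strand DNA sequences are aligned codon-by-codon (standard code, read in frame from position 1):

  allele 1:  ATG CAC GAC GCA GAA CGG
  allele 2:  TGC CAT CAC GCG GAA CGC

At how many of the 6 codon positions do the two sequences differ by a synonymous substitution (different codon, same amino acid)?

Codon 1: ATG Met / TGC Cys — nonsynonymous.
Codon 2: CAC His / CAT His — synonymous.
Codon 3: GAC Asp / CAC His — nonsynonymous.
Codon 4: GCA Ala / GCG Ala — synonymous.
Codon 5: GAA Glu / GAA Glu — identical.
Codon 6: CGG Arg / CGC Arg — synonymous.
Synonymous differences: 3.

3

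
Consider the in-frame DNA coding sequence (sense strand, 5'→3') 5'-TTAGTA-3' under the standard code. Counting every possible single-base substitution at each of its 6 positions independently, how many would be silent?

5

Codon 1 (TTA, Leu): 2 synonymous substitutions.
Codon 2 (GTA, Val): 3 synonymous substitutions.
Total: 2 + 3 = 5.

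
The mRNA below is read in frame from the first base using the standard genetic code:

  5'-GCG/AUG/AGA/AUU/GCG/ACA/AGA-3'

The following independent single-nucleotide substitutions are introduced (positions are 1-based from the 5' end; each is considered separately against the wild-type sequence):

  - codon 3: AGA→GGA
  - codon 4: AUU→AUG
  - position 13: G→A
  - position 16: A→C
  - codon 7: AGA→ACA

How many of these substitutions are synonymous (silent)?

0

Codon 3: AGA (Arg) → GGA (Gly) — missense.
Codon 4: AUU (Ile) → AUG (Met) — missense.
Codon 5: GCG (Ala) → ACG (Thr) — missense.
Codon 6: ACA (Thr) → CCA (Pro) — missense.
Codon 7: AGA (Arg) → ACA (Thr) — missense.
Synonymous: 0 of 5.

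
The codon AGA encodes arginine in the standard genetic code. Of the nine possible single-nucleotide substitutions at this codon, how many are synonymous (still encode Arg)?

Position 1: CGA → 1 synonymous.
Position 2: none → 0 synonymous.
Position 3: AGG → 1 synonymous.
Total: 1 + 0 + 1 = 2.

2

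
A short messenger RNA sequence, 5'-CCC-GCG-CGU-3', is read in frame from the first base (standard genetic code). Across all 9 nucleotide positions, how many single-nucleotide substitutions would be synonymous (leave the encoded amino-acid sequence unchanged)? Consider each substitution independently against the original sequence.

9

Codon 1 (CCC, Pro): 3 synonymous substitutions.
Codon 2 (GCG, Ala): 3 synonymous substitutions.
Codon 3 (CGU, Arg): 3 synonymous substitutions.
Total: 3 + 3 + 3 = 9.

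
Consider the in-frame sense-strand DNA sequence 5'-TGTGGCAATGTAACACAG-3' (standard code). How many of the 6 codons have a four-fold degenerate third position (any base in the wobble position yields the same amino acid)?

Codon 1 TGT (Cys): third position 2-fold.
Codon 2 GGC (Gly): third position 4-fold.
Codon 3 AAT (Asn): third position 2-fold.
Codon 4 GTA (Val): third position 4-fold.
Codon 5 ACA (Thr): third position 4-fold.
Codon 6 CAG (Gln): third position 2-fold.
Four-fold degenerate third positions: 3.

3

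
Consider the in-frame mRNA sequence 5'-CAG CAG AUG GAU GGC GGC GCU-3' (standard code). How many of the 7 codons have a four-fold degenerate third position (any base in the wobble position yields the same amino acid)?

3

Codon 1 CAG (Gln): third position 2-fold.
Codon 2 CAG (Gln): third position 2-fold.
Codon 3 AUG (Met): third position 1-fold.
Codon 4 GAU (Asp): third position 2-fold.
Codon 5 GGC (Gly): third position 4-fold.
Codon 6 GGC (Gly): third position 4-fold.
Codon 7 GCU (Ala): third position 4-fold.
Four-fold degenerate third positions: 3.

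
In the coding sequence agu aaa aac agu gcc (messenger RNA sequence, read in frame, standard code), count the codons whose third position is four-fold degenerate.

Codon 1 AGU (Ser): third position 2-fold.
Codon 2 AAA (Lys): third position 2-fold.
Codon 3 AAC (Asn): third position 2-fold.
Codon 4 AGU (Ser): third position 2-fold.
Codon 5 GCC (Ala): third position 4-fold.
Four-fold degenerate third positions: 1.

1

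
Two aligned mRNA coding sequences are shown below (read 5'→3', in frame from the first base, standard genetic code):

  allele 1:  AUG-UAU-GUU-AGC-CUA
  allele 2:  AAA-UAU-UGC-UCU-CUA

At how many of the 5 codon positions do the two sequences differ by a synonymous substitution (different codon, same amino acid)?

Codon 1: AUG Met / AAA Lys — nonsynonymous.
Codon 2: UAU Tyr / UAU Tyr — identical.
Codon 3: GUU Val / UGC Cys — nonsynonymous.
Codon 4: AGC Ser / UCU Ser — synonymous.
Codon 5: CUA Leu / CUA Leu — identical.
Synonymous differences: 1.

1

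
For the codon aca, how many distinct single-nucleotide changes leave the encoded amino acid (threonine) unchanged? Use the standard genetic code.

Position 1: none → 0 synonymous.
Position 2: none → 0 synonymous.
Position 3: ACT, ACC, ACG → 3 synonymous.
Total: 0 + 0 + 3 = 3.

3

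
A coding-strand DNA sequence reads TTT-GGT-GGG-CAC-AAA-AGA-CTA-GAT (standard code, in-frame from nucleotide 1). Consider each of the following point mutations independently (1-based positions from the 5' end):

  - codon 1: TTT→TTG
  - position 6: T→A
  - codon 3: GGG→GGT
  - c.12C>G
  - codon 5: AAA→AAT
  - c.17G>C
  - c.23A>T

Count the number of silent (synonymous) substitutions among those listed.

Codon 1: TTT (Phe) → TTG (Leu) — missense.
Codon 2: GGT (Gly) → GGA (Gly) — synonymous.
Codon 3: GGG (Gly) → GGT (Gly) — synonymous.
Codon 4: CAC (His) → CAG (Gln) — missense.
Codon 5: AAA (Lys) → AAT (Asn) — missense.
Codon 6: AGA (Arg) → ACA (Thr) — missense.
Codon 8: GAT (Asp) → GTT (Val) — missense.
Synonymous: 2 of 7.

2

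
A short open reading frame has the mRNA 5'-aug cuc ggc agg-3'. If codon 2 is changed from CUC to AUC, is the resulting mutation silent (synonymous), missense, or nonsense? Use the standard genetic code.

missense

Position 4 falls in codon 2: CUC → Leu.
After the substitution the codon is AUC → Ile.
Leu ≠ Ile, so this is a missense mutation.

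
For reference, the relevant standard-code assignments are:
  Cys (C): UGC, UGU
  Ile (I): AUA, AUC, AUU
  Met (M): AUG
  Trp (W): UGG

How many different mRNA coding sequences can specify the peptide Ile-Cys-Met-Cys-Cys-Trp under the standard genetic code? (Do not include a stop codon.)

24

Ile: 3 codons.
Cys: 2 codons.
Met: 1 codon.
Cys: 2 codons.
Cys: 2 codons.
Trp: 1 codon.
3 × 2 × 1 × 2 × 2 × 1 = 24.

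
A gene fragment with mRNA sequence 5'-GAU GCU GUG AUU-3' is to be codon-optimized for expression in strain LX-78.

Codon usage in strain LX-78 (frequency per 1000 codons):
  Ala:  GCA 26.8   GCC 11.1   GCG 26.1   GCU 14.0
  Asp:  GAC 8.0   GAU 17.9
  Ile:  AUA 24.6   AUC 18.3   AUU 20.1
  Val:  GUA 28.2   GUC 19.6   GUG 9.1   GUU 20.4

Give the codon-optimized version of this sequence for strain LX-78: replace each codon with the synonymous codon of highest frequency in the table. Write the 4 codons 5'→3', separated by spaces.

GAU GCA GUA AUA

Codon 1 (Asp): best is GAU at 17.9.
Codon 2 (Ala): best is GCA at 26.8.
Codon 3 (Val): best is GUA at 28.2.
Codon 4 (Ile): best is AUA at 24.6.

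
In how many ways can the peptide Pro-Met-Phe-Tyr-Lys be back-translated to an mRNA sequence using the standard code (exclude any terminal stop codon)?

Pro: 4 codons.
Met: 1 codon.
Phe: 2 codons.
Tyr: 2 codons.
Lys: 2 codons.
4 × 1 × 2 × 2 × 2 = 32.

32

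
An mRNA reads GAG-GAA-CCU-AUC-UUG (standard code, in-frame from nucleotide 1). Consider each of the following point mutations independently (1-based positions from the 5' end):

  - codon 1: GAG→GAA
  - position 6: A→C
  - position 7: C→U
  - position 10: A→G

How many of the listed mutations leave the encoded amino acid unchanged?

1

Codon 1: GAG (Glu) → GAA (Glu) — synonymous.
Codon 2: GAA (Glu) → GAC (Asp) — missense.
Codon 3: CCU (Pro) → UCU (Ser) — missense.
Codon 4: AUC (Ile) → GUC (Val) — missense.
Synonymous: 1 of 4.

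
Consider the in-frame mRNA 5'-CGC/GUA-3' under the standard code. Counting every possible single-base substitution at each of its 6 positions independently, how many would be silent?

Codon 1 (CGC, Arg): 3 synonymous substitutions.
Codon 2 (GUA, Val): 3 synonymous substitutions.
Total: 3 + 3 = 6.

6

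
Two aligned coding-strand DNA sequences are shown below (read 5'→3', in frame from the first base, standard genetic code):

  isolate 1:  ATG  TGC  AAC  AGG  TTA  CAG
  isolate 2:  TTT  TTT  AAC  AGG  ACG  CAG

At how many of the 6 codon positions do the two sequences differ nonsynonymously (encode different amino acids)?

3

Codon 1: ATG Met / TTT Phe — nonsynonymous.
Codon 2: TGC Cys / TTT Phe — nonsynonymous.
Codon 3: AAC Asn / AAC Asn — identical.
Codon 4: AGG Arg / AGG Arg — identical.
Codon 5: TTA Leu / ACG Thr — nonsynonymous.
Codon 6: CAG Gln / CAG Gln — identical.
Nonsynonymous differences: 3.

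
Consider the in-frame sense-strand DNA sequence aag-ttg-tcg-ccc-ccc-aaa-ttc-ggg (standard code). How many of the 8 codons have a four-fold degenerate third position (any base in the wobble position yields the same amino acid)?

Codon 1 AAG (Lys): third position 2-fold.
Codon 2 TTG (Leu): third position 2-fold.
Codon 3 TCG (Ser): third position 4-fold.
Codon 4 CCC (Pro): third position 4-fold.
Codon 5 CCC (Pro): third position 4-fold.
Codon 6 AAA (Lys): third position 2-fold.
Codon 7 TTC (Phe): third position 2-fold.
Codon 8 GGG (Gly): third position 4-fold.
Four-fold degenerate third positions: 4.

4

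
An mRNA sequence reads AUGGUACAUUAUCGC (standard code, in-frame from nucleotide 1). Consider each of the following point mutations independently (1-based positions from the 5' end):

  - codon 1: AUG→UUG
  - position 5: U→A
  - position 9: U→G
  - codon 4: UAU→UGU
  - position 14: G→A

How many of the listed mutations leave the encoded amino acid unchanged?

Codon 1: AUG (Met) → UUG (Leu) — missense.
Codon 2: GUA (Val) → GAA (Glu) — missense.
Codon 3: CAU (His) → CAG (Gln) — missense.
Codon 4: UAU (Tyr) → UGU (Cys) — missense.
Codon 5: CGC (Arg) → CAC (His) — missense.
Synonymous: 0 of 5.

0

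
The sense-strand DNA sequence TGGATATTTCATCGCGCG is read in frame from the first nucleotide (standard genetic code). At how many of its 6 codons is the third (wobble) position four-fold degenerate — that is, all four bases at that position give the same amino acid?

Codon 1 TGG (Trp): third position 1-fold.
Codon 2 ATA (Ile): third position 3-fold.
Codon 3 TTT (Phe): third position 2-fold.
Codon 4 CAT (His): third position 2-fold.
Codon 5 CGC (Arg): third position 4-fold.
Codon 6 GCG (Ala): third position 4-fold.
Four-fold degenerate third positions: 2.

2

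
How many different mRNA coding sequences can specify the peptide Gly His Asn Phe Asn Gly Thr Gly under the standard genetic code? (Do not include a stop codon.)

4096

Gly: 4 codons.
His: 2 codons.
Asn: 2 codons.
Phe: 2 codons.
Asn: 2 codons.
Gly: 4 codons.
Thr: 4 codons.
Gly: 4 codons.
4 × 2 × 2 × 2 × 2 × 4 × 4 × 4 = 4096.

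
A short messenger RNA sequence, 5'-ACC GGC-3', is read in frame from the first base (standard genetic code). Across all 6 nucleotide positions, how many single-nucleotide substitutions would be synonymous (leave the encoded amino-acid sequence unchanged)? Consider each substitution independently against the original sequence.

Codon 1 (ACC, Thr): 3 synonymous substitutions.
Codon 2 (GGC, Gly): 3 synonymous substitutions.
Total: 3 + 3 = 6.

6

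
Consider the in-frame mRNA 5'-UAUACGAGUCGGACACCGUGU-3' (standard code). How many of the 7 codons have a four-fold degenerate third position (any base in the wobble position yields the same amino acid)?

4

Codon 1 UAU (Tyr): third position 2-fold.
Codon 2 ACG (Thr): third position 4-fold.
Codon 3 AGU (Ser): third position 2-fold.
Codon 4 CGG (Arg): third position 4-fold.
Codon 5 ACA (Thr): third position 4-fold.
Codon 6 CCG (Pro): third position 4-fold.
Codon 7 UGU (Cys): third position 2-fold.
Four-fold degenerate third positions: 4.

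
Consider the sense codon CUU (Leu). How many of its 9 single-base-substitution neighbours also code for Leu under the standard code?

3

Position 1: none → 0 synonymous.
Position 2: none → 0 synonymous.
Position 3: CUC, CUA, CUG → 3 synonymous.
Total: 0 + 0 + 3 = 3.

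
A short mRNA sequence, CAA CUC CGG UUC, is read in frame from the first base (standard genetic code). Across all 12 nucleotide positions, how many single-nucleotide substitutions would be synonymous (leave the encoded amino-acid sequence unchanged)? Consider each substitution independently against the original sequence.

9

Codon 1 (CAA, Gln): 1 synonymous substitution.
Codon 2 (CUC, Leu): 3 synonymous substitutions.
Codon 3 (CGG, Arg): 4 synonymous substitutions.
Codon 4 (UUC, Phe): 1 synonymous substitution.
Total: 1 + 3 + 4 + 1 = 9.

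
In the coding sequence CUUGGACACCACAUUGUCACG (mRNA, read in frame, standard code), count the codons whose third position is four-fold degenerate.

4

Codon 1 CUU (Leu): third position 4-fold.
Codon 2 GGA (Gly): third position 4-fold.
Codon 3 CAC (His): third position 2-fold.
Codon 4 CAC (His): third position 2-fold.
Codon 5 AUU (Ile): third position 3-fold.
Codon 6 GUC (Val): third position 4-fold.
Codon 7 ACG (Thr): third position 4-fold.
Four-fold degenerate third positions: 4.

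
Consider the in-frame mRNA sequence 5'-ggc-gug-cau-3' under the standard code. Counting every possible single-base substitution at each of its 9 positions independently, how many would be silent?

7

Codon 1 (GGC, Gly): 3 synonymous substitutions.
Codon 2 (GUG, Val): 3 synonymous substitutions.
Codon 3 (CAU, His): 1 synonymous substitution.
Total: 3 + 3 + 1 = 7.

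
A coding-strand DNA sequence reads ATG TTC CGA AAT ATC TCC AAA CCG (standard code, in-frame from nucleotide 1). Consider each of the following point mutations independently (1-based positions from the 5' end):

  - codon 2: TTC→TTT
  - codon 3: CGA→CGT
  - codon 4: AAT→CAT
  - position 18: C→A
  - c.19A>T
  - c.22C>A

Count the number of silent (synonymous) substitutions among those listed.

Codon 2: TTC (Phe) → TTT (Phe) — synonymous.
Codon 3: CGA (Arg) → CGT (Arg) — synonymous.
Codon 4: AAT (Asn) → CAT (His) — missense.
Codon 6: TCC (Ser) → TCA (Ser) — synonymous.
Codon 7: AAA (Lys) → TAA (Stop) — nonsense.
Codon 8: CCG (Pro) → ACG (Thr) — missense.
Synonymous: 3 of 6.

3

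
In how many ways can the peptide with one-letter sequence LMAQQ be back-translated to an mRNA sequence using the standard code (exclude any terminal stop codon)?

96

Leu: 6 codons.
Met: 1 codon.
Ala: 4 codons.
Gln: 2 codons.
Gln: 2 codons.
6 × 1 × 4 × 2 × 2 = 96.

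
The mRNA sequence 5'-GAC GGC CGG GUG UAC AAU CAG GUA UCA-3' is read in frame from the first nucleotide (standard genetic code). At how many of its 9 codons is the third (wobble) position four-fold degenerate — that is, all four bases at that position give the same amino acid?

5

Codon 1 GAC (Asp): third position 2-fold.
Codon 2 GGC (Gly): third position 4-fold.
Codon 3 CGG (Arg): third position 4-fold.
Codon 4 GUG (Val): third position 4-fold.
Codon 5 UAC (Tyr): third position 2-fold.
Codon 6 AAU (Asn): third position 2-fold.
Codon 7 CAG (Gln): third position 2-fold.
Codon 8 GUA (Val): third position 4-fold.
Codon 9 UCA (Ser): third position 4-fold.
Four-fold degenerate third positions: 5.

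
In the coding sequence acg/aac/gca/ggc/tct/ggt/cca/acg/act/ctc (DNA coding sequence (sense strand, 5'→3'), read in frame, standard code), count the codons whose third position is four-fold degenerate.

9

Codon 1 ACG (Thr): third position 4-fold.
Codon 2 AAC (Asn): third position 2-fold.
Codon 3 GCA (Ala): third position 4-fold.
Codon 4 GGC (Gly): third position 4-fold.
Codon 5 TCT (Ser): third position 4-fold.
Codon 6 GGT (Gly): third position 4-fold.
Codon 7 CCA (Pro): third position 4-fold.
Codon 8 ACG (Thr): third position 4-fold.
Codon 9 ACT (Thr): third position 4-fold.
Codon 10 CTC (Leu): third position 4-fold.
Four-fold degenerate third positions: 9.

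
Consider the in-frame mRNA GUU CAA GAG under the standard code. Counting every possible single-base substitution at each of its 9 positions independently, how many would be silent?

Codon 1 (GUU, Val): 3 synonymous substitutions.
Codon 2 (CAA, Gln): 1 synonymous substitution.
Codon 3 (GAG, Glu): 1 synonymous substitution.
Total: 3 + 1 + 1 = 5.

5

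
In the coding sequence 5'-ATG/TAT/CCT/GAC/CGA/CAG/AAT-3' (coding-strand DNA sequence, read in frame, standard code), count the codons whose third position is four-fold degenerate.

2

Codon 1 ATG (Met): third position 1-fold.
Codon 2 TAT (Tyr): third position 2-fold.
Codon 3 CCT (Pro): third position 4-fold.
Codon 4 GAC (Asp): third position 2-fold.
Codon 5 CGA (Arg): third position 4-fold.
Codon 6 CAG (Gln): third position 2-fold.
Codon 7 AAT (Asn): third position 2-fold.
Four-fold degenerate third positions: 2.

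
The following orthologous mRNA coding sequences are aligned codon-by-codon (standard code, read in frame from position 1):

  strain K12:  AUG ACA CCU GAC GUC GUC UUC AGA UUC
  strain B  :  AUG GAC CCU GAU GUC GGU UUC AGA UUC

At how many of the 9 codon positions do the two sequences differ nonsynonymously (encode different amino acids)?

Codon 1: AUG Met / AUG Met — identical.
Codon 2: ACA Thr / GAC Asp — nonsynonymous.
Codon 3: CCU Pro / CCU Pro — identical.
Codon 4: GAC Asp / GAU Asp — synonymous.
Codon 5: GUC Val / GUC Val — identical.
Codon 6: GUC Val / GGU Gly — nonsynonymous.
Codon 7: UUC Phe / UUC Phe — identical.
Codon 8: AGA Arg / AGA Arg — identical.
Codon 9: UUC Phe / UUC Phe — identical.
Nonsynonymous differences: 2.

2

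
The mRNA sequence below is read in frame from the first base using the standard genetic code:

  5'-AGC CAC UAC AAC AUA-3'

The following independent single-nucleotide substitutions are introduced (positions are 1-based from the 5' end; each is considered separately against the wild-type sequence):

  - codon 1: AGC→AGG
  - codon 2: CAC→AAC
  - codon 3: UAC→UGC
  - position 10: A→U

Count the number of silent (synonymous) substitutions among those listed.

Codon 1: AGC (Ser) → AGG (Arg) — missense.
Codon 2: CAC (His) → AAC (Asn) — missense.
Codon 3: UAC (Tyr) → UGC (Cys) — missense.
Codon 4: AAC (Asn) → UAC (Tyr) — missense.
Synonymous: 0 of 4.

0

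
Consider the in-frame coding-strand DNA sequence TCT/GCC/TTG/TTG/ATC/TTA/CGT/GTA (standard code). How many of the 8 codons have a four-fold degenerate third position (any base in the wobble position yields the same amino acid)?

4

Codon 1 TCT (Ser): third position 4-fold.
Codon 2 GCC (Ala): third position 4-fold.
Codon 3 TTG (Leu): third position 2-fold.
Codon 4 TTG (Leu): third position 2-fold.
Codon 5 ATC (Ile): third position 3-fold.
Codon 6 TTA (Leu): third position 2-fold.
Codon 7 CGT (Arg): third position 4-fold.
Codon 8 GTA (Val): third position 4-fold.
Four-fold degenerate third positions: 4.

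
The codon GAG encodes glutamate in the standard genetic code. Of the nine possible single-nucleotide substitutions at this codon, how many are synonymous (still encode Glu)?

1

Position 1: none → 0 synonymous.
Position 2: none → 0 synonymous.
Position 3: GAA → 1 synonymous.
Total: 0 + 0 + 1 = 1.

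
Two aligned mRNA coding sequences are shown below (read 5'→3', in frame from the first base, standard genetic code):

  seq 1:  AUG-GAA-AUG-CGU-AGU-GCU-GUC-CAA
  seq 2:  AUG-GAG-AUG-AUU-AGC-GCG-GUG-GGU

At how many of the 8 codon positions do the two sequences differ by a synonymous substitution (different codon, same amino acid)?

4

Codon 1: AUG Met / AUG Met — identical.
Codon 2: GAA Glu / GAG Glu — synonymous.
Codon 3: AUG Met / AUG Met — identical.
Codon 4: CGU Arg / AUU Ile — nonsynonymous.
Codon 5: AGU Ser / AGC Ser — synonymous.
Codon 6: GCU Ala / GCG Ala — synonymous.
Codon 7: GUC Val / GUG Val — synonymous.
Codon 8: CAA Gln / GGU Gly — nonsynonymous.
Synonymous differences: 4.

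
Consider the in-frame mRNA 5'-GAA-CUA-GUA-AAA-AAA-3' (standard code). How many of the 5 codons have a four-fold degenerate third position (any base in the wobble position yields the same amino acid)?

2

Codon 1 GAA (Glu): third position 2-fold.
Codon 2 CUA (Leu): third position 4-fold.
Codon 3 GUA (Val): third position 4-fold.
Codon 4 AAA (Lys): third position 2-fold.
Codon 5 AAA (Lys): third position 2-fold.
Four-fold degenerate third positions: 2.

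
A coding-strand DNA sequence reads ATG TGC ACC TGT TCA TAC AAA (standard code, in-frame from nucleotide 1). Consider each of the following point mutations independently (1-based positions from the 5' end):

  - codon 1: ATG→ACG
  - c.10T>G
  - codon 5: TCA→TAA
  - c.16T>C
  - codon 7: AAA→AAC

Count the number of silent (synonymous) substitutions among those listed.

0

Codon 1: ATG (Met) → ACG (Thr) — missense.
Codon 4: TGT (Cys) → GGT (Gly) — missense.
Codon 5: TCA (Ser) → TAA (Stop) — nonsense.
Codon 6: TAC (Tyr) → CAC (His) — missense.
Codon 7: AAA (Lys) → AAC (Asn) — missense.
Synonymous: 0 of 5.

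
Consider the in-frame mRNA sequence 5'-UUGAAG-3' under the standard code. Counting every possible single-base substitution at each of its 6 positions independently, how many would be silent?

Codon 1 (UUG, Leu): 2 synonymous substitutions.
Codon 2 (AAG, Lys): 1 synonymous substitution.
Total: 2 + 1 = 3.

3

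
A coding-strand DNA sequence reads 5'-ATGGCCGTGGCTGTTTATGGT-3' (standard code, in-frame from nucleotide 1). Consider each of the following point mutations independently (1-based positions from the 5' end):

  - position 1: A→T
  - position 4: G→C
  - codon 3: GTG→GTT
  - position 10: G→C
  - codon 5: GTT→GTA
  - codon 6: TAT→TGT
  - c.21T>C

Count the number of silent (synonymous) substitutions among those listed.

3

Codon 1: ATG (Met) → TTG (Leu) — missense.
Codon 2: GCC (Ala) → CCC (Pro) — missense.
Codon 3: GTG (Val) → GTT (Val) — synonymous.
Codon 4: GCT (Ala) → CCT (Pro) — missense.
Codon 5: GTT (Val) → GTA (Val) — synonymous.
Codon 6: TAT (Tyr) → TGT (Cys) — missense.
Codon 7: GGT (Gly) → GGC (Gly) — synonymous.
Synonymous: 3 of 7.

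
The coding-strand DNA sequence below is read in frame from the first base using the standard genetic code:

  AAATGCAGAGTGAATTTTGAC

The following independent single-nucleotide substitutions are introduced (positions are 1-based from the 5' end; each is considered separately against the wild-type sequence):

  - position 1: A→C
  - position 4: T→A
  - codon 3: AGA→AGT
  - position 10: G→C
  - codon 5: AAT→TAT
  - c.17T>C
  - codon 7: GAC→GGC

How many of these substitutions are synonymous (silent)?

Codon 1: AAA (Lys) → CAA (Gln) — missense.
Codon 2: TGC (Cys) → AGC (Ser) — missense.
Codon 3: AGA (Arg) → AGT (Ser) — missense.
Codon 4: GTG (Val) → CTG (Leu) — missense.
Codon 5: AAT (Asn) → TAT (Tyr) — missense.
Codon 6: TTT (Phe) → TCT (Ser) — missense.
Codon 7: GAC (Asp) → GGC (Gly) — missense.
Synonymous: 0 of 7.

0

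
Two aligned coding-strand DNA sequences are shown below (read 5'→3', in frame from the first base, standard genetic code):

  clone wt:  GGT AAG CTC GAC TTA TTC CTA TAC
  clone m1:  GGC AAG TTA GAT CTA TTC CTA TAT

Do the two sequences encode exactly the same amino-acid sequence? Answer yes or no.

yes

Codon 1: GGT Gly / GGC Gly — synonymous.
Codon 2: AAG Lys / AAG Lys — identical.
Codon 3: CTC Leu / TTA Leu — synonymous.
Codon 4: GAC Asp / GAT Asp — synonymous.
Codon 5: TTA Leu / CTA Leu — synonymous.
Codon 6: TTC Phe / TTC Phe — identical.
Codon 7: CTA Leu / CTA Leu — identical.
Codon 8: TAC Tyr / TAT Tyr — synonymous.
Nonsynonymous differences: 0 → same protein.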